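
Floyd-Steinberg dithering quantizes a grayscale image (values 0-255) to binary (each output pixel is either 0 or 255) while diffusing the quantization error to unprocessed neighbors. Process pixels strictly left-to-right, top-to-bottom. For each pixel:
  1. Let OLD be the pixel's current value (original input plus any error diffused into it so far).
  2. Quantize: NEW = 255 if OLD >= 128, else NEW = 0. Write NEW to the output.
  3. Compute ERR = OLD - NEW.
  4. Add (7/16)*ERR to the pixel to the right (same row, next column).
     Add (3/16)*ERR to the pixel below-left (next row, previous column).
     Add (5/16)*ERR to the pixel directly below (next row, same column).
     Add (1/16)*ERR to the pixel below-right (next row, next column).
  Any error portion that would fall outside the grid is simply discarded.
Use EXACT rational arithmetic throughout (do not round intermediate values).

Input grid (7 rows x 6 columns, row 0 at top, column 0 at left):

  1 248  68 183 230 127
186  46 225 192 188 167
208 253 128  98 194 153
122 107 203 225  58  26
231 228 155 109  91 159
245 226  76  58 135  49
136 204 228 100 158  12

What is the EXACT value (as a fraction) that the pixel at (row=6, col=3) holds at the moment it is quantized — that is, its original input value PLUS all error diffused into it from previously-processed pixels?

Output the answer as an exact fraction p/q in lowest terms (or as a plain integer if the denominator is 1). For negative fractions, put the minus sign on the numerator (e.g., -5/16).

Answer: 32383640497926321595/288230376151711744

Derivation:
(0,0): OLD=1 → NEW=0, ERR=1
(0,1): OLD=3975/16 → NEW=255, ERR=-105/16
(0,2): OLD=16673/256 → NEW=0, ERR=16673/256
(0,3): OLD=866279/4096 → NEW=255, ERR=-178201/4096
(0,4): OLD=13825873/65536 → NEW=255, ERR=-2885807/65536
(0,5): OLD=112968503/1048576 → NEW=0, ERR=112968503/1048576
(1,0): OLD=47381/256 → NEW=255, ERR=-17899/256
(1,1): OLD=52499/2048 → NEW=0, ERR=52499/2048
(1,2): OLD=16252943/65536 → NEW=255, ERR=-458737/65536
(1,3): OLD=44867555/262144 → NEW=255, ERR=-21979165/262144
(1,4): OLD=2601121481/16777216 → NEW=255, ERR=-1677068599/16777216
(1,5): OLD=41387954607/268435456 → NEW=255, ERR=-27063086673/268435456
(2,0): OLD=6257281/32768 → NEW=255, ERR=-2098559/32768
(2,1): OLD=238351387/1048576 → NEW=255, ERR=-29035493/1048576
(2,2): OLD=1670665745/16777216 → NEW=0, ERR=1670665745/16777216
(2,3): OLD=12909679817/134217728 → NEW=0, ERR=12909679817/134217728
(2,4): OLD=776097759963/4294967296 → NEW=255, ERR=-319118900517/4294967296
(2,5): OLD=5685871141805/68719476736 → NEW=0, ERR=5685871141805/68719476736
(3,0): OLD=1623944433/16777216 → NEW=0, ERR=1623944433/16777216
(3,1): OLD=20852450205/134217728 → NEW=255, ERR=-13373070435/134217728
(3,2): OLD=222083406823/1073741824 → NEW=255, ERR=-51720758297/1073741824
(3,3): OLD=15549583533173/68719476736 → NEW=255, ERR=-1973883034507/68719476736
(3,4): OLD=24046175309909/549755813888 → NEW=0, ERR=24046175309909/549755813888
(3,5): OLD=583609272152795/8796093022208 → NEW=0, ERR=583609272152795/8796093022208
(4,0): OLD=520907288703/2147483648 → NEW=255, ERR=-26701041537/2147483648
(4,1): OLD=6474807759987/34359738368 → NEW=255, ERR=-2286925523853/34359738368
(4,2): OLD=109088041150057/1099511627776 → NEW=0, ERR=109088041150057/1099511627776
(4,3): OLD=2614568919494509/17592186044416 → NEW=255, ERR=-1871438521831571/17592186044416
(4,4): OLD=19357882853517117/281474976710656 → NEW=0, ERR=19357882853517117/281474976710656
(4,5): OLD=957266646029649291/4503599627370496 → NEW=255, ERR=-191151258949827189/4503599627370496
(5,0): OLD=125693314508041/549755813888 → NEW=255, ERR=-14494418033399/549755813888
(5,1): OLD=3720597299937177/17592186044416 → NEW=255, ERR=-765410141388903/17592186044416
(5,2): OLD=8988024549292323/140737488355328 → NEW=0, ERR=8988024549292323/140737488355328
(5,3): OLD=323326227426021553/4503599627370496 → NEW=0, ERR=323326227426021553/4503599627370496
(5,4): OLD=1560893422118178481/9007199254740992 → NEW=255, ERR=-735942387840774479/9007199254740992
(5,5): OLD=617987162645792229/144115188075855872 → NEW=0, ERR=617987162645792229/144115188075855872
(6,0): OLD=33665259523138667/281474976710656 → NEW=0, ERR=33665259523138667/281474976710656
(6,1): OLD=1139665334597093263/4503599627370496 → NEW=255, ERR=-8752570382383217/4503599627370496
(6,2): OLD=4644995265485041015/18014398509481984 → NEW=255, ERR=51323645567135095/18014398509481984
(6,3): OLD=32383640497926321595/288230376151711744 → NEW=0, ERR=32383640497926321595/288230376151711744
Target (6,3): original=100, with diffused error = 32383640497926321595/288230376151711744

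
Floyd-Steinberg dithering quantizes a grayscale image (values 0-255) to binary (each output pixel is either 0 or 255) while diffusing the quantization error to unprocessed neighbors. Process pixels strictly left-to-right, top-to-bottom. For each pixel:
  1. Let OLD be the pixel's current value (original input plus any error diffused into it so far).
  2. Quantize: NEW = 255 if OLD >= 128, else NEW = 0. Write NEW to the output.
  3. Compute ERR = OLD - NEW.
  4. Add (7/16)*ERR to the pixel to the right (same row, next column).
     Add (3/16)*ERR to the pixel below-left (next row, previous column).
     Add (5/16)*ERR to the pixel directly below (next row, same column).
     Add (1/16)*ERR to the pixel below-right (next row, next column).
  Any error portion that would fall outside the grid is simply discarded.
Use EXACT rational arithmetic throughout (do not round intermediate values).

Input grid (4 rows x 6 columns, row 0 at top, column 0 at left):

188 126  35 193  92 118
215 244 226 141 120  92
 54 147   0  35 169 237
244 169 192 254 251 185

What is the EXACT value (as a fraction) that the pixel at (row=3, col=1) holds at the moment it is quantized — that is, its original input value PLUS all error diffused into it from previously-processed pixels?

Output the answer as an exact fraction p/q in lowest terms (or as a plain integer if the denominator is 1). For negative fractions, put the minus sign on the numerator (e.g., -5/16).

Answer: 17051892633/134217728

Derivation:
(0,0): OLD=188 → NEW=255, ERR=-67
(0,1): OLD=1547/16 → NEW=0, ERR=1547/16
(0,2): OLD=19789/256 → NEW=0, ERR=19789/256
(0,3): OLD=929051/4096 → NEW=255, ERR=-115429/4096
(0,4): OLD=5221309/65536 → NEW=0, ERR=5221309/65536
(0,5): OLD=160281131/1048576 → NEW=255, ERR=-107105749/1048576
(1,0): OLD=54321/256 → NEW=255, ERR=-10959/256
(1,1): OLD=544343/2048 → NEW=255, ERR=22103/2048
(1,2): OLD=16753443/65536 → NEW=255, ERR=41763/65536
(1,3): OLD=39909287/262144 → NEW=255, ERR=-26937433/262144
(1,4): OLD=1325855445/16777216 → NEW=0, ERR=1325855445/16777216
(1,5): OLD=26745245251/268435456 → NEW=0, ERR=26745245251/268435456
(2,0): OLD=1397421/32768 → NEW=0, ERR=1397421/32768
(2,1): OLD=174560831/1048576 → NEW=255, ERR=-92826049/1048576
(2,2): OLD=-958373763/16777216 → NEW=0, ERR=-958373763/16777216
(2,3): OLD=-972548139/134217728 → NEW=0, ERR=-972548139/134217728
(2,4): OLD=870954039039/4294967296 → NEW=255, ERR=-224262621441/4294967296
(2,5): OLD=17195716250345/68719476736 → NEW=255, ERR=-327750317335/68719476736
(3,0): OLD=4038749917/16777216 → NEW=255, ERR=-239440163/16777216
(3,1): OLD=17051892633/134217728 → NEW=0, ERR=17051892633/134217728
Target (3,1): original=169, with diffused error = 17051892633/134217728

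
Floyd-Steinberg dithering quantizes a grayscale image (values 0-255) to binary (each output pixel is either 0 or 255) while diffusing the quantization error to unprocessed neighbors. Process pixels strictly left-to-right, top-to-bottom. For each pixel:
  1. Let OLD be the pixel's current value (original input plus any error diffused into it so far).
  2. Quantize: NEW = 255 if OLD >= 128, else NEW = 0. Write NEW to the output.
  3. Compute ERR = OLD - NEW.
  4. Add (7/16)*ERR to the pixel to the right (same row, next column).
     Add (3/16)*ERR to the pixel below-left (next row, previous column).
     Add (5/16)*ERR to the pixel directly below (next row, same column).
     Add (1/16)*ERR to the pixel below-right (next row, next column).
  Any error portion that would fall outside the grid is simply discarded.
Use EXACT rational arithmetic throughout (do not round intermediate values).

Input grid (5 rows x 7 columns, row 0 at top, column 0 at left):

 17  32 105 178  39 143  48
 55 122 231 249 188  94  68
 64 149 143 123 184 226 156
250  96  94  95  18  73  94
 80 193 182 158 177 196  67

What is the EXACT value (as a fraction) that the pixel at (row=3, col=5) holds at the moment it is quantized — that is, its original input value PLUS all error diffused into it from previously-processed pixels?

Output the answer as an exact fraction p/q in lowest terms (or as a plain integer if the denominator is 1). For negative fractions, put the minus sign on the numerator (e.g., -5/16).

Answer: 495459883573827/4398046511104

Derivation:
(0,0): OLD=17 → NEW=0, ERR=17
(0,1): OLD=631/16 → NEW=0, ERR=631/16
(0,2): OLD=31297/256 → NEW=0, ERR=31297/256
(0,3): OLD=948167/4096 → NEW=255, ERR=-96313/4096
(0,4): OLD=1881713/65536 → NEW=0, ERR=1881713/65536
(0,5): OLD=163118359/1048576 → NEW=255, ERR=-104268521/1048576
(0,6): OLD=75426721/16777216 → NEW=0, ERR=75426721/16777216
(1,0): OLD=17333/256 → NEW=0, ERR=17333/256
(1,1): OLD=384883/2048 → NEW=255, ERR=-137357/2048
(1,2): OLD=15592175/65536 → NEW=255, ERR=-1119505/65536
(1,3): OLD=64802755/262144 → NEW=255, ERR=-2043965/262144
(1,4): OLD=2909960937/16777216 → NEW=255, ERR=-1368229143/16777216
(1,5): OLD=4010922937/134217728 → NEW=0, ERR=4010922937/134217728
(1,6): OLD=163776046775/2147483648 → NEW=0, ERR=163776046775/2147483648
(2,0): OLD=2378401/32768 → NEW=0, ERR=2378401/32768
(2,1): OLD=168637051/1048576 → NEW=255, ERR=-98749829/1048576
(2,2): OLD=1523478321/16777216 → NEW=0, ERR=1523478321/16777216
(2,3): OLD=19318279913/134217728 → NEW=255, ERR=-14907240727/134217728
(2,4): OLD=123521699577/1073741824 → NEW=0, ERR=123521699577/1073741824
(2,5): OLD=10131673310227/34359738368 → NEW=255, ERR=1369940026387/34359738368
(2,6): OLD=109480367165109/549755813888 → NEW=255, ERR=-30707365376331/549755813888
(3,0): OLD=4278598673/16777216 → NEW=255, ERR=408593/16777216
(3,1): OLD=11830426941/134217728 → NEW=0, ERR=11830426941/134217728
(3,2): OLD=144126942023/1073741824 → NEW=255, ERR=-129677223097/1073741824
(3,3): OLD=149031273249/4294967296 → NEW=0, ERR=149031273249/4294967296
(3,4): OLD=38298394337297/549755813888 → NEW=0, ERR=38298394337297/549755813888
(3,5): OLD=495459883573827/4398046511104 → NEW=0, ERR=495459883573827/4398046511104
Target (3,5): original=73, with diffused error = 495459883573827/4398046511104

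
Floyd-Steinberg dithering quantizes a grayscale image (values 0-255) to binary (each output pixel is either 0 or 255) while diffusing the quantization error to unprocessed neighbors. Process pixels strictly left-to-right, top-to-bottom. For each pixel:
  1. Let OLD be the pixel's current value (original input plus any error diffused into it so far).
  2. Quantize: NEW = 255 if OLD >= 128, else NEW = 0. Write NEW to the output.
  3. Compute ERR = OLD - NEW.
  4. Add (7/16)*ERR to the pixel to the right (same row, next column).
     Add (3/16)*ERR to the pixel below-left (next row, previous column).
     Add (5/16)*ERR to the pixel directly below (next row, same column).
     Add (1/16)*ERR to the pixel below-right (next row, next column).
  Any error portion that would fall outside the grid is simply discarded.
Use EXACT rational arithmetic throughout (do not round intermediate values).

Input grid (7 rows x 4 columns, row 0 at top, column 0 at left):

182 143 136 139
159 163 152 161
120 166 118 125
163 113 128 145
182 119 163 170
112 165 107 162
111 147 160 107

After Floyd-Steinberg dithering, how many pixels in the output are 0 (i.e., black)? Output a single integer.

Answer: 12

Derivation:
(0,0): OLD=182 → NEW=255, ERR=-73
(0,1): OLD=1777/16 → NEW=0, ERR=1777/16
(0,2): OLD=47255/256 → NEW=255, ERR=-18025/256
(0,3): OLD=443169/4096 → NEW=0, ERR=443169/4096
(1,0): OLD=40195/256 → NEW=255, ERR=-25085/256
(1,1): OLD=280725/2048 → NEW=255, ERR=-241515/2048
(1,2): OLD=6922681/65536 → NEW=0, ERR=6922681/65536
(1,3): OLD=248118623/1048576 → NEW=255, ERR=-19268257/1048576
(2,0): OLD=2204215/32768 → NEW=0, ERR=2204215/32768
(2,1): OLD=180626509/1048576 → NEW=255, ERR=-86760371/1048576
(2,2): OLD=218092865/2097152 → NEW=0, ERR=218092865/2097152
(2,3): OLD=5749797277/33554432 → NEW=255, ERR=-2806582883/33554432
(3,0): OLD=2827079495/16777216 → NEW=255, ERR=-1451110585/16777216
(3,1): OLD=19597389593/268435456 → NEW=0, ERR=19597389593/268435456
(3,2): OLD=736948330471/4294967296 → NEW=255, ERR=-358268330009/4294967296
(3,3): OLD=6106886959057/68719476736 → NEW=0, ERR=6106886959057/68719476736
(4,0): OLD=724387369851/4294967296 → NEW=255, ERR=-370829290629/4294967296
(4,1): OLD=2851657282417/34359738368 → NEW=0, ERR=2851657282417/34359738368
(4,2): OLD=213819723493585/1099511627776 → NEW=255, ERR=-66555741589295/1099511627776
(4,3): OLD=2921615700667911/17592186044416 → NEW=255, ERR=-1564391740658169/17592186044416
(5,0): OLD=55294451377547/549755813888 → NEW=0, ERR=55294451377547/549755813888
(5,1): OLD=3838498658632109/17592186044416 → NEW=255, ERR=-647508782693971/17592186044416
(5,2): OLD=532114844020681/8796093022208 → NEW=0, ERR=532114844020681/8796093022208
(5,3): OLD=44161703474696241/281474976710656 → NEW=255, ERR=-27614415586521039/281474976710656
(6,0): OLD=38148308287208423/281474976710656 → NEW=255, ERR=-33627810774008857/281474976710656
(6,1): OLD=454227551321172673/4503599627370496 → NEW=0, ERR=454227551321172673/4503599627370496
(6,2): OLD=14579767709486955383/72057594037927936 → NEW=255, ERR=-3794918770184668297/72057594037927936
(6,3): OLD=65810802453110437185/1152921504606846976 → NEW=0, ERR=65810802453110437185/1152921504606846976
Output grid:
  Row 0: #.#.  (2 black, running=2)
  Row 1: ##.#  (1 black, running=3)
  Row 2: .#.#  (2 black, running=5)
  Row 3: #.#.  (2 black, running=7)
  Row 4: #.##  (1 black, running=8)
  Row 5: .#.#  (2 black, running=10)
  Row 6: #.#.  (2 black, running=12)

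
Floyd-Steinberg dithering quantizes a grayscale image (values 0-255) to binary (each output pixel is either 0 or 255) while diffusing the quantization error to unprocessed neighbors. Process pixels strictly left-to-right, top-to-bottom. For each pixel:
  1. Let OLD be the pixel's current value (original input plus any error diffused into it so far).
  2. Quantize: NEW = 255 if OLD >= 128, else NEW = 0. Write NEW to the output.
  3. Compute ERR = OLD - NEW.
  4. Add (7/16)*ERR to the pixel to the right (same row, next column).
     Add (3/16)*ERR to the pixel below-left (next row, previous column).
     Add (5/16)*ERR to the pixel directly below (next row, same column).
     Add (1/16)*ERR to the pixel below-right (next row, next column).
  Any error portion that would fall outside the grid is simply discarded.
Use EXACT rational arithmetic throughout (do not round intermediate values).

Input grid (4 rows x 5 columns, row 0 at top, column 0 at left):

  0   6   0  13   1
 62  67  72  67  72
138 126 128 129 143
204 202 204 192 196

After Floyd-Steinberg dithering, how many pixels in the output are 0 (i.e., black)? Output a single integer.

(0,0): OLD=0 → NEW=0, ERR=0
(0,1): OLD=6 → NEW=0, ERR=6
(0,2): OLD=21/8 → NEW=0, ERR=21/8
(0,3): OLD=1811/128 → NEW=0, ERR=1811/128
(0,4): OLD=14725/2048 → NEW=0, ERR=14725/2048
(1,0): OLD=505/8 → NEW=0, ERR=505/8
(1,1): OLD=6207/64 → NEW=0, ERR=6207/64
(1,2): OLD=242235/2048 → NEW=0, ERR=242235/2048
(1,3): OLD=1021383/8192 → NEW=0, ERR=1021383/8192
(1,4): OLD=16997269/131072 → NEW=255, ERR=-16426091/131072
(2,0): OLD=180133/1024 → NEW=255, ERR=-80987/1024
(2,1): OLD=4844055/32768 → NEW=255, ERR=-3511785/32768
(2,2): OLD=77339749/524288 → NEW=255, ERR=-56353691/524288
(2,3): OLD=879396223/8388608 → NEW=0, ERR=879396223/8388608
(2,4): OLD=21138455737/134217728 → NEW=255, ERR=-13087064903/134217728
(3,0): OLD=83461477/524288 → NEW=255, ERR=-50231963/524288
(3,1): OLD=425702929/4194304 → NEW=0, ERR=425702929/4194304
(3,2): OLD=30571133947/134217728 → NEW=255, ERR=-3654386693/134217728
(3,3): OLD=50425013975/268435456 → NEW=255, ERR=-18026027305/268435456
(3,4): OLD=612901428987/4294967296 → NEW=255, ERR=-482315231493/4294967296
Output grid:
  Row 0: .....  (5 black, running=5)
  Row 1: ....#  (4 black, running=9)
  Row 2: ###.#  (1 black, running=10)
  Row 3: #.###  (1 black, running=11)

Answer: 11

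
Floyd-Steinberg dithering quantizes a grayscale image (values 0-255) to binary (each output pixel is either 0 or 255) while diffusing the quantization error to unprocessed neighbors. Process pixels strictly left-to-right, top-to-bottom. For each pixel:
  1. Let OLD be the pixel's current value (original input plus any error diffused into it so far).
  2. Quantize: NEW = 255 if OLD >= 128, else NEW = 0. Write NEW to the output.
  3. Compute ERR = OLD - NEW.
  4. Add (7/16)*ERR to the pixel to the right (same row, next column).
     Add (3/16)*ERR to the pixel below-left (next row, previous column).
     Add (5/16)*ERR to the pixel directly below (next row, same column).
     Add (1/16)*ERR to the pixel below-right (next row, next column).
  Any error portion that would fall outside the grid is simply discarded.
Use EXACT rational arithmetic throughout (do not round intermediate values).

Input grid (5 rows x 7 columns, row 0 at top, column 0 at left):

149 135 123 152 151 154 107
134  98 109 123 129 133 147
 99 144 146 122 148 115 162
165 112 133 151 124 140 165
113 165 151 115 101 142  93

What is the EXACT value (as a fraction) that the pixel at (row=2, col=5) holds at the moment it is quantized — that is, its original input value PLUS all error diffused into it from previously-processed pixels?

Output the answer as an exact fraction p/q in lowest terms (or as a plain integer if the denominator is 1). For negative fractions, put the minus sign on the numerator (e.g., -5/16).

Answer: 1713439766169/17179869184

Derivation:
(0,0): OLD=149 → NEW=255, ERR=-106
(0,1): OLD=709/8 → NEW=0, ERR=709/8
(0,2): OLD=20707/128 → NEW=255, ERR=-11933/128
(0,3): OLD=227765/2048 → NEW=0, ERR=227765/2048
(0,4): OLD=6542323/32768 → NEW=255, ERR=-1813517/32768
(0,5): OLD=68045733/524288 → NEW=255, ERR=-65647707/524288
(0,6): OLD=438047107/8388608 → NEW=0, ERR=438047107/8388608
(1,0): OLD=15039/128 → NEW=0, ERR=15039/128
(1,1): OLD=156665/1024 → NEW=255, ERR=-104455/1024
(1,2): OLD=2019501/32768 → NEW=0, ERR=2019501/32768
(1,3): OLD=22087433/131072 → NEW=255, ERR=-11335927/131072
(1,4): OLD=481007835/8388608 → NEW=0, ERR=481007835/8388608
(1,5): OLD=8408038539/67108864 → NEW=0, ERR=8408038539/67108864
(1,6): OLD=225815295685/1073741824 → NEW=255, ERR=-47988869435/1073741824
(2,0): OLD=1910211/16384 → NEW=0, ERR=1910211/16384
(2,1): OLD=95436113/524288 → NEW=255, ERR=-38257327/524288
(2,2): OLD=928983475/8388608 → NEW=0, ERR=928983475/8388608
(2,3): OLD=10604983131/67108864 → NEW=255, ERR=-6507777189/67108864
(2,4): OLD=76009892011/536870912 → NEW=255, ERR=-60892190549/536870912
(2,5): OLD=1713439766169/17179869184 → NEW=0, ERR=1713439766169/17179869184
Target (2,5): original=115, with diffused error = 1713439766169/17179869184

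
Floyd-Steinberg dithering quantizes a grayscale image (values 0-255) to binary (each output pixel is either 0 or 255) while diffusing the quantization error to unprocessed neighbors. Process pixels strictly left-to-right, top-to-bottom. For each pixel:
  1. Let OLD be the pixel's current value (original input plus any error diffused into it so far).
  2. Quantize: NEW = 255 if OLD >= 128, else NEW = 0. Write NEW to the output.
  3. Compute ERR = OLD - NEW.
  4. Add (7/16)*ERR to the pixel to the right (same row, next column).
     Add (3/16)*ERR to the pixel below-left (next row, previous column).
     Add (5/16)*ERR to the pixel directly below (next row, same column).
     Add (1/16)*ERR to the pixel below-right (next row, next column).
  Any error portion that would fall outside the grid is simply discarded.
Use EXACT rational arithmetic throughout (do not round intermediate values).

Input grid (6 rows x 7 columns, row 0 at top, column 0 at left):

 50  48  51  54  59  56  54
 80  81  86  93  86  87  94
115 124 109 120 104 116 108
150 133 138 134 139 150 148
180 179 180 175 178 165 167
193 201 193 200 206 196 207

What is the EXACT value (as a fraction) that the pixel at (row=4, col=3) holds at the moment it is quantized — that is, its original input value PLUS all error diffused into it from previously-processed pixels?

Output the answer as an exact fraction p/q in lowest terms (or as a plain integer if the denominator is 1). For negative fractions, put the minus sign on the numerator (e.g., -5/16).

(0,0): OLD=50 → NEW=0, ERR=50
(0,1): OLD=559/8 → NEW=0, ERR=559/8
(0,2): OLD=10441/128 → NEW=0, ERR=10441/128
(0,3): OLD=183679/2048 → NEW=0, ERR=183679/2048
(0,4): OLD=3219065/32768 → NEW=0, ERR=3219065/32768
(0,5): OLD=51893583/524288 → NEW=0, ERR=51893583/524288
(0,6): OLD=816239913/8388608 → NEW=0, ERR=816239913/8388608
(1,0): OLD=13917/128 → NEW=0, ERR=13917/128
(1,1): OLD=172875/1024 → NEW=255, ERR=-88245/1024
(1,2): OLD=3112039/32768 → NEW=0, ERR=3112039/32768
(1,3): OLD=24391867/131072 → NEW=255, ERR=-9031493/131072
(1,4): OLD=928766257/8388608 → NEW=0, ERR=928766257/8388608
(1,5): OLD=12801296577/67108864 → NEW=255, ERR=-4311463743/67108864
(1,6): OLD=110043460399/1073741824 → NEW=0, ERR=110043460399/1073741824
(2,0): OLD=2176105/16384 → NEW=255, ERR=-2001815/16384
(2,1): OLD=35765971/524288 → NEW=0, ERR=35765971/524288
(2,2): OLD=1260123833/8388608 → NEW=255, ERR=-878971207/8388608
(2,3): OLD=5323115953/67108864 → NEW=0, ERR=5323115953/67108864
(2,4): OLD=84261548001/536870912 → NEW=255, ERR=-52640534559/536870912
(2,5): OLD=1359992704171/17179869184 → NEW=0, ERR=1359992704171/17179869184
(2,6): OLD=46906504992861/274877906944 → NEW=255, ERR=-23187361277859/274877906944
(3,0): OLD=1045298713/8388608 → NEW=0, ERR=1045298713/8388608
(3,1): OLD=12183741797/67108864 → NEW=255, ERR=-4929018523/67108864
(3,2): OLD=49530892959/536870912 → NEW=0, ERR=49530892959/536870912
(3,3): OLD=374129090809/2147483648 → NEW=255, ERR=-173479239431/2147483648
(3,4): OLD=25513401924121/274877906944 → NEW=0, ERR=25513401924121/274877906944
(3,5): OLD=425293084470171/2199023255552 → NEW=255, ERR=-135457845695589/2199023255552
(3,6): OLD=3505666764297541/35184372088832 → NEW=0, ERR=3505666764297541/35184372088832
(4,0): OLD=220298421271/1073741824 → NEW=255, ERR=-53505743849/1073741824
(4,1): OLD=2737318488171/17179869184 → NEW=255, ERR=-1643548153749/17179869184
(4,2): OLD=40472798558885/274877906944 → NEW=255, ERR=-29621067711835/274877906944
(4,3): OLD=276591987595943/2199023255552 → NEW=0, ERR=276591987595943/2199023255552
Target (4,3): original=175, with diffused error = 276591987595943/2199023255552

Answer: 276591987595943/2199023255552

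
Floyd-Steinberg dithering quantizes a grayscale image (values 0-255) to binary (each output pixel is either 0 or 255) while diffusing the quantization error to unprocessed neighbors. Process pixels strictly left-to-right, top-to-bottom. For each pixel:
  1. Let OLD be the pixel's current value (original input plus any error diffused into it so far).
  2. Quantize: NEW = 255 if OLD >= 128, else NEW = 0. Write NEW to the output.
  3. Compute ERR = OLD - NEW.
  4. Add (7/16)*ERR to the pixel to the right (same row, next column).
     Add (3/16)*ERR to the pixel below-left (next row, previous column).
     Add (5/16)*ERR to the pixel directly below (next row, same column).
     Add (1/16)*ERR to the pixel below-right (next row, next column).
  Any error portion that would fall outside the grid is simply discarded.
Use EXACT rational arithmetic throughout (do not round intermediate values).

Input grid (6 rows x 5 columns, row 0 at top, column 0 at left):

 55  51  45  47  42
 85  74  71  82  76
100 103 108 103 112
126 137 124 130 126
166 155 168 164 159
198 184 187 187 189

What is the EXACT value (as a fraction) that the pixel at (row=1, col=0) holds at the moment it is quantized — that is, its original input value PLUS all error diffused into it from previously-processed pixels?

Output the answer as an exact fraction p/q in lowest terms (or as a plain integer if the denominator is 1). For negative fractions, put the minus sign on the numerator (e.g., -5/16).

(0,0): OLD=55 → NEW=0, ERR=55
(0,1): OLD=1201/16 → NEW=0, ERR=1201/16
(0,2): OLD=19927/256 → NEW=0, ERR=19927/256
(0,3): OLD=332001/4096 → NEW=0, ERR=332001/4096
(0,4): OLD=5076519/65536 → NEW=0, ERR=5076519/65536
(1,0): OLD=29763/256 → NEW=0, ERR=29763/256
Target (1,0): original=85, with diffused error = 29763/256

Answer: 29763/256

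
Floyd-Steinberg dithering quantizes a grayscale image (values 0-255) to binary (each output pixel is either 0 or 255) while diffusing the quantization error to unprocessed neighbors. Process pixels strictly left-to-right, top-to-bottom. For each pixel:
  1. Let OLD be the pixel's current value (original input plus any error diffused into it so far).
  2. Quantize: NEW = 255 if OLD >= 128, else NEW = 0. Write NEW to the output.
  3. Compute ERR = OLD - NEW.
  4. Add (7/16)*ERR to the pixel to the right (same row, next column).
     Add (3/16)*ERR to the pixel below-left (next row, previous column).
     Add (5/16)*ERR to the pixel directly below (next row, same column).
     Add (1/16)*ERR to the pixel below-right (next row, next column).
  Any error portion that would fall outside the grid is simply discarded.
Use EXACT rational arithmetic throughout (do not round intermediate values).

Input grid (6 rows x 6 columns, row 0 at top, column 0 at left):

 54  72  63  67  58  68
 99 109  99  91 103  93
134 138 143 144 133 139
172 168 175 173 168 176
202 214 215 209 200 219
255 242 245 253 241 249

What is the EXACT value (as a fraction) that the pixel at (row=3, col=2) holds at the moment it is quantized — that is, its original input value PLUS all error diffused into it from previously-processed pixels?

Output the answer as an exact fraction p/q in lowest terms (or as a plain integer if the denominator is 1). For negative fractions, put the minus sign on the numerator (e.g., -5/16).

(0,0): OLD=54 → NEW=0, ERR=54
(0,1): OLD=765/8 → NEW=0, ERR=765/8
(0,2): OLD=13419/128 → NEW=0, ERR=13419/128
(0,3): OLD=231149/2048 → NEW=0, ERR=231149/2048
(0,4): OLD=3518587/32768 → NEW=0, ERR=3518587/32768
(0,5): OLD=60281693/524288 → NEW=0, ERR=60281693/524288
(1,0): OLD=17127/128 → NEW=255, ERR=-15513/128
(1,1): OLD=111505/1024 → NEW=0, ERR=111505/1024
(1,2): OLD=6767909/32768 → NEW=255, ERR=-1587931/32768
(1,3): OLD=17269409/131072 → NEW=255, ERR=-16153951/131072
(1,4): OLD=933222179/8388608 → NEW=0, ERR=933222179/8388608
(1,5): OLD=24738097669/134217728 → NEW=255, ERR=-9487422971/134217728
(2,0): OLD=1909451/16384 → NEW=0, ERR=1909451/16384
(2,1): OLD=108189737/524288 → NEW=255, ERR=-25503703/524288
(2,2): OLD=757253691/8388608 → NEW=0, ERR=757253691/8388608
(2,3): OLD=10926010275/67108864 → NEW=255, ERR=-6186750045/67108864
(2,4): OLD=228654684137/2147483648 → NEW=0, ERR=228654684137/2147483648
(2,5): OLD=5856497462255/34359738368 → NEW=255, ERR=-2905235821585/34359738368
(3,0): OLD=1671841627/8388608 → NEW=255, ERR=-467253413/8388608
(3,1): OLD=10243454079/67108864 → NEW=255, ERR=-6869306241/67108864
(3,2): OLD=74142549517/536870912 → NEW=255, ERR=-62759533043/536870912
Target (3,2): original=175, with diffused error = 74142549517/536870912

Answer: 74142549517/536870912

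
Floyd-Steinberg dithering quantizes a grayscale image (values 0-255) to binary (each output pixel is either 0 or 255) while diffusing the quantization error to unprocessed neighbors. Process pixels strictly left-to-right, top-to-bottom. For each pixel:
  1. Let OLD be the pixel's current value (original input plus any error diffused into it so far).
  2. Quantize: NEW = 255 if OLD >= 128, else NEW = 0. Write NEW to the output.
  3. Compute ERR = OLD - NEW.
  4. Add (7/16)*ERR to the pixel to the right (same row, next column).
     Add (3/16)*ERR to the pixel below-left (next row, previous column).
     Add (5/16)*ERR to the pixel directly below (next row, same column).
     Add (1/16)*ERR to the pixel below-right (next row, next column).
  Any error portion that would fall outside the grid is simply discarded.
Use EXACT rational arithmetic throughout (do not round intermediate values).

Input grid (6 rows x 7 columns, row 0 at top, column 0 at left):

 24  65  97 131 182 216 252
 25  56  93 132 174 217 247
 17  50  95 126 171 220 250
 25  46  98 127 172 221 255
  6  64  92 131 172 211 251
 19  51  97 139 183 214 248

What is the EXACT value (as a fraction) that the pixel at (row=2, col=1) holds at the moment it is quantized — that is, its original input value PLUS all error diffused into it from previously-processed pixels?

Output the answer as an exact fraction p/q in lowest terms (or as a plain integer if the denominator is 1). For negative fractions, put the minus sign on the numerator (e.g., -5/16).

Answer: 15417051/131072

Derivation:
(0,0): OLD=24 → NEW=0, ERR=24
(0,1): OLD=151/2 → NEW=0, ERR=151/2
(0,2): OLD=4161/32 → NEW=255, ERR=-3999/32
(0,3): OLD=39079/512 → NEW=0, ERR=39079/512
(0,4): OLD=1764497/8192 → NEW=255, ERR=-324463/8192
(0,5): OLD=26040311/131072 → NEW=255, ERR=-7383049/131072
(0,6): OLD=476800961/2097152 → NEW=255, ERR=-57972799/2097152
(1,0): OLD=1493/32 → NEW=0, ERR=1493/32
(1,1): OLD=19987/256 → NEW=0, ERR=19987/256
(1,2): OLD=877647/8192 → NEW=0, ERR=877647/8192
(1,3): OLD=6143555/32768 → NEW=255, ERR=-2212285/32768
(1,4): OLD=264858505/2097152 → NEW=0, ERR=264858505/2097152
(1,5): OLD=4143848217/16777216 → NEW=255, ERR=-134341863/16777216
(1,6): OLD=62099222359/268435456 → NEW=255, ERR=-6351818921/268435456
(2,0): OLD=189313/4096 → NEW=0, ERR=189313/4096
(2,1): OLD=15417051/131072 → NEW=0, ERR=15417051/131072
Target (2,1): original=50, with diffused error = 15417051/131072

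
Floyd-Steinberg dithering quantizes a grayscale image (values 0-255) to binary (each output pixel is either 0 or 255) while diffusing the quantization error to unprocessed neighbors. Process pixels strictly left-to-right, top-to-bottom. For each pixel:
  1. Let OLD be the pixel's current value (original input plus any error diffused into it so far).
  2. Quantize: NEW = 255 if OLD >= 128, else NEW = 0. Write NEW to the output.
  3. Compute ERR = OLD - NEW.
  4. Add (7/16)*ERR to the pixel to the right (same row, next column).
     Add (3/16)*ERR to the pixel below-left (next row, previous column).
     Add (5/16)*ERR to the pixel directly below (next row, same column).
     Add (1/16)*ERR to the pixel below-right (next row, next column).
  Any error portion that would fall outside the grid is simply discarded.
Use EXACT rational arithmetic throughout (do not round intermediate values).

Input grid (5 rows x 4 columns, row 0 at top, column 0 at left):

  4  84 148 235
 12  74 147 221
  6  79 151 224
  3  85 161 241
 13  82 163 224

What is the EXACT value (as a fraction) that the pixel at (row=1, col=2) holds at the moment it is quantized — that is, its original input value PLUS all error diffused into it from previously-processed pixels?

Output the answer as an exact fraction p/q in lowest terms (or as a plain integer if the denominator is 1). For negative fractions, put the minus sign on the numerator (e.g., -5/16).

Answer: 2708559/16384

Derivation:
(0,0): OLD=4 → NEW=0, ERR=4
(0,1): OLD=343/4 → NEW=0, ERR=343/4
(0,2): OLD=11873/64 → NEW=255, ERR=-4447/64
(0,3): OLD=209511/1024 → NEW=255, ERR=-51609/1024
(1,0): OLD=1877/64 → NEW=0, ERR=1877/64
(1,1): OLD=51635/512 → NEW=0, ERR=51635/512
(1,2): OLD=2708559/16384 → NEW=255, ERR=-1469361/16384
Target (1,2): original=147, with diffused error = 2708559/16384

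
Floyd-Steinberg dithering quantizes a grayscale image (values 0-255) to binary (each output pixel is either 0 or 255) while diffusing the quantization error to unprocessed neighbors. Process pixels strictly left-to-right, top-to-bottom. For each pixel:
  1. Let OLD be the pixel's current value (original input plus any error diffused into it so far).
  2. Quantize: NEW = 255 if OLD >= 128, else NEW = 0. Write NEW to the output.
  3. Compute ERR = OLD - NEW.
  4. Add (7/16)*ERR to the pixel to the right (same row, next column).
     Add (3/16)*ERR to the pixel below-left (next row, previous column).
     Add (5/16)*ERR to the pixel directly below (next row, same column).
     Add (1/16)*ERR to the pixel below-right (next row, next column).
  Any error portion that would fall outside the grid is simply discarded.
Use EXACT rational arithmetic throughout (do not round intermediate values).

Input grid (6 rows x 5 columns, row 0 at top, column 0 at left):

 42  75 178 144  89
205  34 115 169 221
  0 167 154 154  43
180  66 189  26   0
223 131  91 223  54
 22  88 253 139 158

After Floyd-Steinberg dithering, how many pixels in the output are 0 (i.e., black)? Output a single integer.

(0,0): OLD=42 → NEW=0, ERR=42
(0,1): OLD=747/8 → NEW=0, ERR=747/8
(0,2): OLD=28013/128 → NEW=255, ERR=-4627/128
(0,3): OLD=262523/2048 → NEW=255, ERR=-259717/2048
(0,4): OLD=1098333/32768 → NEW=0, ERR=1098333/32768
(1,0): OLD=30161/128 → NEW=255, ERR=-2479/128
(1,1): OLD=51767/1024 → NEW=0, ERR=51767/1024
(1,2): OLD=3534979/32768 → NEW=0, ERR=3534979/32768
(1,3): OLD=23670663/131072 → NEW=255, ERR=-9752697/131072
(1,4): OLD=400546485/2097152 → NEW=255, ERR=-134227275/2097152
(2,0): OLD=56141/16384 → NEW=0, ERR=56141/16384
(2,1): OLD=106595103/524288 → NEW=255, ERR=-27098337/524288
(2,2): OLD=1294427933/8388608 → NEW=255, ERR=-844667107/8388608
(2,3): OLD=10930224647/134217728 → NEW=0, ERR=10930224647/134217728
(2,4): OLD=115913879665/2147483648 → NEW=0, ERR=115913879665/2147483648
(3,0): OLD=1437636989/8388608 → NEW=255, ERR=-701458051/8388608
(3,1): OLD=-362480199/67108864 → NEW=0, ERR=-362480199/67108864
(3,2): OLD=359079817795/2147483648 → NEW=255, ERR=-188528512445/2147483648
(3,3): OLD=72447305227/4294967296 → NEW=0, ERR=72447305227/4294967296
(3,4): OLD=2016037121943/68719476736 → NEW=0, ERR=2016037121943/68719476736
(4,0): OLD=210298664115/1073741824 → NEW=255, ERR=-63505501005/1073741824
(4,1): OLD=2808893081907/34359738368 → NEW=0, ERR=2808893081907/34359738368
(4,2): OLD=56160895105117/549755813888 → NEW=0, ERR=56160895105117/549755813888
(4,3): OLD=2401142876774195/8796093022208 → NEW=255, ERR=158139156111155/8796093022208
(4,4): OLD=10145434303114213/140737488355328 → NEW=0, ERR=10145434303114213/140737488355328
(5,0): OLD=10360426990457/549755813888 → NEW=0, ERR=10360426990457/549755813888
(5,1): OLD=603629245120427/4398046511104 → NEW=255, ERR=-517872615211093/4398046511104
(5,2): OLD=34042733646653699/140737488355328 → NEW=255, ERR=-1845325883954941/140737488355328
(5,3): OLD=89386879364927469/562949953421312 → NEW=255, ERR=-54165358757507091/562949953421312
(5,4): OLD=1257009562999925279/9007199254740992 → NEW=255, ERR=-1039826246959027681/9007199254740992
Output grid:
  Row 0: ..##.  (3 black, running=3)
  Row 1: #..##  (2 black, running=5)
  Row 2: .##..  (3 black, running=8)
  Row 3: #.#..  (3 black, running=11)
  Row 4: #..#.  (3 black, running=14)
  Row 5: .####  (1 black, running=15)

Answer: 15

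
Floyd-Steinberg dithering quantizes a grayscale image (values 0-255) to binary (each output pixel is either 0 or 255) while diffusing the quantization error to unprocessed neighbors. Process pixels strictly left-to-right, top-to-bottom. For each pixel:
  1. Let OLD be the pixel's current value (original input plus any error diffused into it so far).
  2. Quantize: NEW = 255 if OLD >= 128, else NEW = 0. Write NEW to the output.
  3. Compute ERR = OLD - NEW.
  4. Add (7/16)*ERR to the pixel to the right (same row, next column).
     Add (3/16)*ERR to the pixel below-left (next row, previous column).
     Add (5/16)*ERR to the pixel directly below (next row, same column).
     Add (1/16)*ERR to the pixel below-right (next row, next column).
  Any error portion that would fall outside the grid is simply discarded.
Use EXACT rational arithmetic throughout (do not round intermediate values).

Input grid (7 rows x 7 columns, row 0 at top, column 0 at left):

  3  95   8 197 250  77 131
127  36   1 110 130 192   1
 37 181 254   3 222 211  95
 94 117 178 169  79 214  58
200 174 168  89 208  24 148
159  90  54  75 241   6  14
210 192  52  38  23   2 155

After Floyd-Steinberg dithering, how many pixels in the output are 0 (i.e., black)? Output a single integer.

(0,0): OLD=3 → NEW=0, ERR=3
(0,1): OLD=1541/16 → NEW=0, ERR=1541/16
(0,2): OLD=12835/256 → NEW=0, ERR=12835/256
(0,3): OLD=896757/4096 → NEW=255, ERR=-147723/4096
(0,4): OLD=15349939/65536 → NEW=255, ERR=-1361741/65536
(0,5): OLD=71208165/1048576 → NEW=0, ERR=71208165/1048576
(0,6): OLD=2696272451/16777216 → NEW=255, ERR=-1581917629/16777216
(1,0): OLD=37375/256 → NEW=255, ERR=-27905/256
(1,1): OLD=57337/2048 → NEW=0, ERR=57337/2048
(1,2): OLD=1846381/65536 → NEW=0, ERR=1846381/65536
(1,3): OLD=28912681/262144 → NEW=0, ERR=28912681/262144
(1,4): OLD=3057461275/16777216 → NEW=255, ERR=-1220728805/16777216
(1,5): OLD=21798400267/134217728 → NEW=255, ERR=-12427120373/134217728
(1,6): OLD=-139004419003/2147483648 → NEW=0, ERR=-139004419003/2147483648
(2,0): OLD=268227/32768 → NEW=0, ERR=268227/32768
(2,1): OLD=201116817/1048576 → NEW=255, ERR=-66270063/1048576
(2,2): OLD=4321541619/16777216 → NEW=255, ERR=43351539/16777216
(2,3): OLD=3585656091/134217728 → NEW=0, ERR=3585656091/134217728
(2,4): OLD=215266870923/1073741824 → NEW=255, ERR=-58537294197/1073741824
(2,5): OLD=4862946503001/34359738368 → NEW=255, ERR=-3898786780839/34359738368
(2,6): OLD=10633598517759/549755813888 → NEW=0, ERR=10633598517759/549755813888
(3,0): OLD=1421164435/16777216 → NEW=0, ERR=1421164435/16777216
(3,1): OLD=18160440599/134217728 → NEW=255, ERR=-16065080041/134217728
(3,2): OLD=136902495413/1073741824 → NEW=0, ERR=136902495413/1073741824
(3,3): OLD=958076054883/4294967296 → NEW=255, ERR=-137140605597/4294967296
(3,4): OLD=15606435928979/549755813888 → NEW=0, ERR=15606435928979/549755813888
(3,5): OLD=840817858356329/4398046511104 → NEW=255, ERR=-280684001975191/4398046511104
(3,6): OLD=2042898381241143/70368744177664 → NEW=0, ERR=2042898381241143/70368744177664
(4,0): OLD=438148066877/2147483648 → NEW=255, ERR=-109460263363/2147483648
(4,1): OLD=4930490249369/34359738368 → NEW=255, ERR=-3831243034471/34359738368
(4,2): OLD=80040639733143/549755813888 → NEW=255, ERR=-60147092808297/549755813888
(4,3): OLD=195483013587373/4398046511104 → NEW=0, ERR=195483013587373/4398046511104
(4,4): OLD=7823426667583991/35184372088832 → NEW=255, ERR=-1148588215068169/35184372088832
(4,5): OLD=-3387038462113929/1125899906842624 → NEW=0, ERR=-3387038462113929/1125899906842624
(4,6): OLD=2733998476162178673/18014398509481984 → NEW=255, ERR=-1859673143755727247/18014398509481984
(5,0): OLD=67160624235739/549755813888 → NEW=0, ERR=67160624235739/549755813888
(5,1): OLD=373405096522697/4398046511104 → NEW=0, ERR=373405096522697/4398046511104
(5,2): OLD=2051957040635343/35184372088832 → NEW=0, ERR=2051957040635343/35184372088832
(5,3): OLD=28554543874802603/281474976710656 → NEW=0, ERR=28554543874802603/281474976710656
(5,4): OLD=4997105690960749689/18014398509481984 → NEW=255, ERR=403434071042843769/18014398509481984
(5,5): OLD=-942319460070510871/144115188075855872 → NEW=0, ERR=-942319460070510871/144115188075855872
(5,6): OLD=-49134900764881533561/2305843009213693952 → NEW=0, ERR=-49134900764881533561/2305843009213693952
(6,0): OLD=18584076536307091/70368744177664 → NEW=255, ERR=640046771002771/70368744177664
(6,1): OLD=271433819378605615/1125899906842624 → NEW=255, ERR=-15670656866263505/1125899906842624
(6,2): OLD=1593613482138315181/18014398509481984 → NEW=0, ERR=1593613482138315181/18014398509481984
(6,3): OLD=16753203463301956211/144115188075855872 → NEW=0, ERR=16753203463301956211/144115188075855872
(6,4): OLD=24779643047553725657/288230376151711744 → NEW=0, ERR=24779643047553725657/288230376151711744
(6,5): OLD=1290296288951045375325/36893488147419103232 → NEW=0, ERR=1290296288951045375325/36893488147419103232
(6,6): OLD=96355898785288120174779/590295810358705651712 → NEW=255, ERR=-54169532856181821011781/590295810358705651712
Output grid:
  Row 0: ...##.#  (4 black, running=4)
  Row 1: #...##.  (4 black, running=8)
  Row 2: .##.##.  (3 black, running=11)
  Row 3: .#.#.#.  (4 black, running=15)
  Row 4: ###.#.#  (2 black, running=17)
  Row 5: ....#..  (6 black, running=23)
  Row 6: ##....#  (4 black, running=27)

Answer: 27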